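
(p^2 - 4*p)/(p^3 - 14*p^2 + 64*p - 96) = p/(p^2 - 10*p + 24)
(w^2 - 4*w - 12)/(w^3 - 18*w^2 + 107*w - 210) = (w + 2)/(w^2 - 12*w + 35)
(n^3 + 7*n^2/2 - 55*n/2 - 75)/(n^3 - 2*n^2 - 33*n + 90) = (n + 5/2)/(n - 3)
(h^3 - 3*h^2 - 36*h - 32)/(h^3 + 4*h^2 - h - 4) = (h - 8)/(h - 1)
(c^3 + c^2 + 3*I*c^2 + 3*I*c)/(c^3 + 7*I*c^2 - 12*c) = (c + 1)/(c + 4*I)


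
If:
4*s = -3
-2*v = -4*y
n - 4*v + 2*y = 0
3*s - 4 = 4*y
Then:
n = -75/8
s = -3/4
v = -25/8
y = -25/16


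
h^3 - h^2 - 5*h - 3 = (h - 3)*(h + 1)^2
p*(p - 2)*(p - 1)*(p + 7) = p^4 + 4*p^3 - 19*p^2 + 14*p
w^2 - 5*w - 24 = (w - 8)*(w + 3)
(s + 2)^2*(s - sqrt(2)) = s^3 - sqrt(2)*s^2 + 4*s^2 - 4*sqrt(2)*s + 4*s - 4*sqrt(2)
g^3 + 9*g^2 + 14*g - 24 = (g - 1)*(g + 4)*(g + 6)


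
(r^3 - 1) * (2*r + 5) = 2*r^4 + 5*r^3 - 2*r - 5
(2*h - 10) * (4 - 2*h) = -4*h^2 + 28*h - 40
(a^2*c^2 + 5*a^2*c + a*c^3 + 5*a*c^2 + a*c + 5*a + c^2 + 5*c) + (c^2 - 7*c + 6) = a^2*c^2 + 5*a^2*c + a*c^3 + 5*a*c^2 + a*c + 5*a + 2*c^2 - 2*c + 6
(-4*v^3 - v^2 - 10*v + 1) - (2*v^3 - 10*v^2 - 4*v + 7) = -6*v^3 + 9*v^2 - 6*v - 6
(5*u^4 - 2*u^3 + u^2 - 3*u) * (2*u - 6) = 10*u^5 - 34*u^4 + 14*u^3 - 12*u^2 + 18*u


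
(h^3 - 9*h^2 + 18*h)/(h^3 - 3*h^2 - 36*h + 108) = h/(h + 6)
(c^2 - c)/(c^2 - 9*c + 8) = c/(c - 8)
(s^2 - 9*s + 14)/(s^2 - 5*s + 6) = (s - 7)/(s - 3)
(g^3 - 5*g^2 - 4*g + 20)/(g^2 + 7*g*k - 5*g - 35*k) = (g^2 - 4)/(g + 7*k)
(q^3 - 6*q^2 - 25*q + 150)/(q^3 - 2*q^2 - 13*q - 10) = (q^2 - q - 30)/(q^2 + 3*q + 2)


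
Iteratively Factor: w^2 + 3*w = (w)*(w + 3)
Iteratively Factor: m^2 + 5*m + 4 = (m + 1)*(m + 4)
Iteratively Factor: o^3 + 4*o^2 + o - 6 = (o + 2)*(o^2 + 2*o - 3) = (o + 2)*(o + 3)*(o - 1)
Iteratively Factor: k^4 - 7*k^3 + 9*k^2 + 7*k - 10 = (k + 1)*(k^3 - 8*k^2 + 17*k - 10) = (k - 2)*(k + 1)*(k^2 - 6*k + 5) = (k - 5)*(k - 2)*(k + 1)*(k - 1)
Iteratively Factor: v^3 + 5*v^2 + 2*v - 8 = (v + 2)*(v^2 + 3*v - 4) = (v + 2)*(v + 4)*(v - 1)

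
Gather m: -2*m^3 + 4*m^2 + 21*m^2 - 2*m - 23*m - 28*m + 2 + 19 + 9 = -2*m^3 + 25*m^2 - 53*m + 30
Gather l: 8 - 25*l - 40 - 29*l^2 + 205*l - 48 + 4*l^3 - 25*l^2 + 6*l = 4*l^3 - 54*l^2 + 186*l - 80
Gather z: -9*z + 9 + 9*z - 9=0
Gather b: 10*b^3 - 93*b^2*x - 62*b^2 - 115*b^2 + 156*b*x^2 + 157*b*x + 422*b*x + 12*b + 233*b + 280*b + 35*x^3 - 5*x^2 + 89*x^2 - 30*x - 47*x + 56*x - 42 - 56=10*b^3 + b^2*(-93*x - 177) + b*(156*x^2 + 579*x + 525) + 35*x^3 + 84*x^2 - 21*x - 98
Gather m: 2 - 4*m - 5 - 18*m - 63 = -22*m - 66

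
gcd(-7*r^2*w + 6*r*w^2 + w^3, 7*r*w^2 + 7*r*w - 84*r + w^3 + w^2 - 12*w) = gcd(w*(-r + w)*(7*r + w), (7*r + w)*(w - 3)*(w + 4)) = 7*r + w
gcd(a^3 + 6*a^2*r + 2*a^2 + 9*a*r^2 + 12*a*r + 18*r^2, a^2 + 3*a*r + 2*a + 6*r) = a^2 + 3*a*r + 2*a + 6*r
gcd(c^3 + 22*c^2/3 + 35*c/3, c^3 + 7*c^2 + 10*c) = c^2 + 5*c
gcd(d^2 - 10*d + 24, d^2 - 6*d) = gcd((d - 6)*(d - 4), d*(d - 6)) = d - 6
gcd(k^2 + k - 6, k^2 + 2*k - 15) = 1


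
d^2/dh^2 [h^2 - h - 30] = 2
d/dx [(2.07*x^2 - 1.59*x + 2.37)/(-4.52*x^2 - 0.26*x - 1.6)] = (-7.725*x^2 + 14.8008*x + 3.1602)/(20.4304*x^4 + 2.3504*x^3 + 14.5316*x^2 + 0.832*x + 2.56)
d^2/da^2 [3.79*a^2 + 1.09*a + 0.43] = 7.58000000000000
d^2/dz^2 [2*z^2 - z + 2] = 4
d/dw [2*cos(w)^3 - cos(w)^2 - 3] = 2*(1 - 3*cos(w))*sin(w)*cos(w)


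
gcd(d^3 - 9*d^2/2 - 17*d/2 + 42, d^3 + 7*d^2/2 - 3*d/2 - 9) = d + 3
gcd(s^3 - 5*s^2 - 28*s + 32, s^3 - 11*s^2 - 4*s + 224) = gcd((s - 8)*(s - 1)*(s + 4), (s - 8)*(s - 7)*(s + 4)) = s^2 - 4*s - 32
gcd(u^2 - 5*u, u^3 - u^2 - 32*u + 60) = u - 5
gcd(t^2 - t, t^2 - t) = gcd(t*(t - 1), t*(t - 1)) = t^2 - t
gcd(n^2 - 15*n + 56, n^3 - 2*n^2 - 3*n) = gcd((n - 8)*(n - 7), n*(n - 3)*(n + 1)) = 1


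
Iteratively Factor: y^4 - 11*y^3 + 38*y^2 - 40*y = (y)*(y^3 - 11*y^2 + 38*y - 40) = y*(y - 5)*(y^2 - 6*y + 8) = y*(y - 5)*(y - 2)*(y - 4)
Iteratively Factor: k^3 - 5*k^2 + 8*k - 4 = (k - 2)*(k^2 - 3*k + 2) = (k - 2)*(k - 1)*(k - 2)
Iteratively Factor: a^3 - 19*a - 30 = (a - 5)*(a^2 + 5*a + 6) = (a - 5)*(a + 2)*(a + 3)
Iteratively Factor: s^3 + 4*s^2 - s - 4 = (s + 4)*(s^2 - 1) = (s - 1)*(s + 4)*(s + 1)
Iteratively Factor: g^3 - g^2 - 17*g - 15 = (g - 5)*(g^2 + 4*g + 3) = (g - 5)*(g + 3)*(g + 1)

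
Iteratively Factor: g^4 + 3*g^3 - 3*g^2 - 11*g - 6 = (g + 3)*(g^3 - 3*g - 2) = (g + 1)*(g + 3)*(g^2 - g - 2) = (g - 2)*(g + 1)*(g + 3)*(g + 1)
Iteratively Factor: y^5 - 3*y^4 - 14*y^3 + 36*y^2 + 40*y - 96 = (y - 2)*(y^4 - y^3 - 16*y^2 + 4*y + 48) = (y - 2)^2*(y^3 + y^2 - 14*y - 24) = (y - 2)^2*(y + 2)*(y^2 - y - 12) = (y - 4)*(y - 2)^2*(y + 2)*(y + 3)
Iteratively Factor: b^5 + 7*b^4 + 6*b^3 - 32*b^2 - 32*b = (b + 1)*(b^4 + 6*b^3 - 32*b) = (b - 2)*(b + 1)*(b^3 + 8*b^2 + 16*b) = (b - 2)*(b + 1)*(b + 4)*(b^2 + 4*b) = (b - 2)*(b + 1)*(b + 4)^2*(b)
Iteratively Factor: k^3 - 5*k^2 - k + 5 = (k - 1)*(k^2 - 4*k - 5) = (k - 1)*(k + 1)*(k - 5)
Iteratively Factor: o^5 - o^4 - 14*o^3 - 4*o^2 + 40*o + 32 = (o + 2)*(o^4 - 3*o^3 - 8*o^2 + 12*o + 16) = (o + 2)^2*(o^3 - 5*o^2 + 2*o + 8) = (o - 2)*(o + 2)^2*(o^2 - 3*o - 4) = (o - 4)*(o - 2)*(o + 2)^2*(o + 1)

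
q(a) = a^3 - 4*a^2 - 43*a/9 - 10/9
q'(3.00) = -1.78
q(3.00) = -24.44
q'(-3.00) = 46.22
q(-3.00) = -49.78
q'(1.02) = -9.82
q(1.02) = -9.08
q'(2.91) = -2.65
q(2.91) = -24.24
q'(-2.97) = 45.44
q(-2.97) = -48.40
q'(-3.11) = 49.12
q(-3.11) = -55.02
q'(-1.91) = 21.45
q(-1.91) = -13.55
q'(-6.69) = 183.01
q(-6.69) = -447.59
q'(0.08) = -5.40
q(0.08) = -1.52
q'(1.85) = -9.31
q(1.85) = -17.31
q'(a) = 3*a^2 - 8*a - 43/9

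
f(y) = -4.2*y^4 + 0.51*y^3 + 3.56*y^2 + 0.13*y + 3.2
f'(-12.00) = 29165.41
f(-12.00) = -87458.20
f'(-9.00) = 12307.18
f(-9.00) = -27637.60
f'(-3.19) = 538.34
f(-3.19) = -412.47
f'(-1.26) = 27.19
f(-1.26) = -2.92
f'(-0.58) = -0.21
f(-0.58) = 3.75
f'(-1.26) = 27.19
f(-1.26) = -2.92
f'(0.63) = 1.02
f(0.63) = 4.16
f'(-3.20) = 543.52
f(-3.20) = -417.88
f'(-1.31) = 31.20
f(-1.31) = -4.38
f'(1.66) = -60.68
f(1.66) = -16.33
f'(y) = -16.8*y^3 + 1.53*y^2 + 7.12*y + 0.13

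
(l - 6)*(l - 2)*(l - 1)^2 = l^4 - 10*l^3 + 29*l^2 - 32*l + 12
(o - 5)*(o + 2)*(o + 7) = o^3 + 4*o^2 - 31*o - 70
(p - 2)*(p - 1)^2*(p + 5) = p^4 + p^3 - 15*p^2 + 23*p - 10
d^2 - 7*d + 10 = (d - 5)*(d - 2)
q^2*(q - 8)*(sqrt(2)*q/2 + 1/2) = sqrt(2)*q^4/2 - 4*sqrt(2)*q^3 + q^3/2 - 4*q^2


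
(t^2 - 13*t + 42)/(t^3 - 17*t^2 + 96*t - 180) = (t - 7)/(t^2 - 11*t + 30)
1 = 1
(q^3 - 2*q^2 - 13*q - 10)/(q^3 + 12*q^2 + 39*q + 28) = (q^2 - 3*q - 10)/(q^2 + 11*q + 28)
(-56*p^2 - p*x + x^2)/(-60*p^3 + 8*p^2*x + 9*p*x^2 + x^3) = (-56*p^2 - p*x + x^2)/(-60*p^3 + 8*p^2*x + 9*p*x^2 + x^3)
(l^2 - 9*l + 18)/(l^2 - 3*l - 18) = (l - 3)/(l + 3)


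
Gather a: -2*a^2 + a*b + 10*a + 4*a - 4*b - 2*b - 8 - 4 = -2*a^2 + a*(b + 14) - 6*b - 12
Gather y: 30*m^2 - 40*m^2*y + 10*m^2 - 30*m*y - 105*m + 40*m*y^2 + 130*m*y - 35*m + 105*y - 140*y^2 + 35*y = 40*m^2 - 140*m + y^2*(40*m - 140) + y*(-40*m^2 + 100*m + 140)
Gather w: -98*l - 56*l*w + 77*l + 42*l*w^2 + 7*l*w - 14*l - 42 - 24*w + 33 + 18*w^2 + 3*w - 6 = -35*l + w^2*(42*l + 18) + w*(-49*l - 21) - 15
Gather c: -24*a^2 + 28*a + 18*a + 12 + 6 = -24*a^2 + 46*a + 18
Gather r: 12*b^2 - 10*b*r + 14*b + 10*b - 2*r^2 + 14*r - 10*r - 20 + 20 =12*b^2 + 24*b - 2*r^2 + r*(4 - 10*b)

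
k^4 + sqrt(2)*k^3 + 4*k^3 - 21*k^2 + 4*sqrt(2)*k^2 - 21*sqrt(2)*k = k*(k - 3)*(k + 7)*(k + sqrt(2))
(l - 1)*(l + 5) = l^2 + 4*l - 5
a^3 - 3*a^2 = a^2*(a - 3)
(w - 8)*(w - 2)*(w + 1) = w^3 - 9*w^2 + 6*w + 16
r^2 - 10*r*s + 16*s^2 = (r - 8*s)*(r - 2*s)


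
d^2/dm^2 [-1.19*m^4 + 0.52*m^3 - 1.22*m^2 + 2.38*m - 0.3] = -14.28*m^2 + 3.12*m - 2.44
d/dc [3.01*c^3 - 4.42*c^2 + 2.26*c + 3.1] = 9.03*c^2 - 8.84*c + 2.26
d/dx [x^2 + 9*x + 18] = 2*x + 9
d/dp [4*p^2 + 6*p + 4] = 8*p + 6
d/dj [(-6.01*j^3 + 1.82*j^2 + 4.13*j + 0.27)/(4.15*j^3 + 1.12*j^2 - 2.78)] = (-1.4210854715202e-14*j^5 - 14.2842*j^4 - 34.279*j^3 + 42.1363*j^2 - 10.724*j - 11.4814)/(17.2225*j^6 + 9.296*j^5 + 1.2544*j^4 - 23.074*j^3 - 6.2272*j^2 + 7.7284)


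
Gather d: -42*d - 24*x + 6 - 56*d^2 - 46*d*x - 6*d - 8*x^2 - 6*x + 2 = -56*d^2 + d*(-46*x - 48) - 8*x^2 - 30*x + 8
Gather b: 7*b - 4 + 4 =7*b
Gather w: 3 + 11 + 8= 22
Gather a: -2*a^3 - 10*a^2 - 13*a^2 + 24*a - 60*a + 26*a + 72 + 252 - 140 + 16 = -2*a^3 - 23*a^2 - 10*a + 200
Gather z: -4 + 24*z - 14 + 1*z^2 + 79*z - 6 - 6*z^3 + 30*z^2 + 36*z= -6*z^3 + 31*z^2 + 139*z - 24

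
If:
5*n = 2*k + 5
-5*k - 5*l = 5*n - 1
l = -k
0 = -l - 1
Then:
No Solution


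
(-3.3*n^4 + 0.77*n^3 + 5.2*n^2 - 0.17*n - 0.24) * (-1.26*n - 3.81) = 4.158*n^5 + 11.6028*n^4 - 9.4857*n^3 - 19.5978*n^2 + 0.9501*n + 0.9144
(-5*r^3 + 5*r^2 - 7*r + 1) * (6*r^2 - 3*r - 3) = -30*r^5 + 45*r^4 - 42*r^3 + 12*r^2 + 18*r - 3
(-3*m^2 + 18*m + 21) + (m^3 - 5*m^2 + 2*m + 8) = m^3 - 8*m^2 + 20*m + 29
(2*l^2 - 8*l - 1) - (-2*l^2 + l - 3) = 4*l^2 - 9*l + 2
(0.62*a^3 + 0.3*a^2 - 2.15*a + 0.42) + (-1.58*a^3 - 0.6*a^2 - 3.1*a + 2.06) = -0.96*a^3 - 0.3*a^2 - 5.25*a + 2.48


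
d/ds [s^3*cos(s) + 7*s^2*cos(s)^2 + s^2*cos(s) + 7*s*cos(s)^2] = -s^3*sin(s) - s^2*sin(s) - 7*s^2*sin(2*s) + 3*s^2*cos(s) + 2*s*cos(s) + 7*sqrt(2)*s*cos(2*s + pi/4) + 7*s + 7*cos(2*s)/2 + 7/2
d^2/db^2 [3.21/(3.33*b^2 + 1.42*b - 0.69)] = (-71.190738*b^2 - 30.357612*b + 3.21*(6.66*b + 1.42)*(13.32*b + 2.84) + 14.751234)/(3.33*b^2 + 1.42*b - 0.69)^3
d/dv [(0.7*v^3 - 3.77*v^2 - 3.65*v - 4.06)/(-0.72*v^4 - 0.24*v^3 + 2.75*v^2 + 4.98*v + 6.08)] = (0.504*v^6 - 5.4288*v^5 - 6.8638*v^4 - 6.4728*v^3 + 1.10769999999999*v^2 - 23.5132*v - 1.9732)/(0.5184*v^8 + 0.3456*v^7 - 3.9024*v^6 - 8.4912*v^5 - 3.5831*v^4 + 24.4716*v^3 + 58.2404*v^2 + 60.5568*v + 36.9664)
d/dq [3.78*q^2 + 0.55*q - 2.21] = 7.56*q + 0.55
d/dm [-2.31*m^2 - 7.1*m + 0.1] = -4.62*m - 7.1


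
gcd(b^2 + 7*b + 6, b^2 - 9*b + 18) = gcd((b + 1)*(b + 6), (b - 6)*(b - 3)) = 1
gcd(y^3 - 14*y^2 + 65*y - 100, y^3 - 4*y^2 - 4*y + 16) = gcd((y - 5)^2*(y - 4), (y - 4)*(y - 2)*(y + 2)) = y - 4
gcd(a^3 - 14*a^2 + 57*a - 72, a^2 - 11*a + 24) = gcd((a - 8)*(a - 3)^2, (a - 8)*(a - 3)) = a^2 - 11*a + 24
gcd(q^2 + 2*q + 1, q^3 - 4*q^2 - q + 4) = q + 1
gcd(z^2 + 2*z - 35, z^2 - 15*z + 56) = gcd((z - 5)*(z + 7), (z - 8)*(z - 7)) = 1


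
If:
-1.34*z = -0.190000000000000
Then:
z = 0.14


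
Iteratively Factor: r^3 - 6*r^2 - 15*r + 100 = (r - 5)*(r^2 - r - 20) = (r - 5)^2*(r + 4)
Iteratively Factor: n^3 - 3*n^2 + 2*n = (n - 1)*(n^2 - 2*n) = (n - 2)*(n - 1)*(n)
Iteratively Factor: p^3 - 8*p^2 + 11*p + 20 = (p - 5)*(p^2 - 3*p - 4) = (p - 5)*(p + 1)*(p - 4)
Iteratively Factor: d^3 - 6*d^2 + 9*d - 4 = (d - 1)*(d^2 - 5*d + 4) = (d - 1)^2*(d - 4)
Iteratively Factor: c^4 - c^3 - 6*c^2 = (c)*(c^3 - c^2 - 6*c) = c*(c - 3)*(c^2 + 2*c) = c^2*(c - 3)*(c + 2)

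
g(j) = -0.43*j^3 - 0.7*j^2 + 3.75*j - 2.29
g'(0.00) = 3.75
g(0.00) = -2.29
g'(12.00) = -198.81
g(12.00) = -801.13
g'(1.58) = -1.68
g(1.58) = 0.19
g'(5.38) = -41.12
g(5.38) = -69.34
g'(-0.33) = 4.07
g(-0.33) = -3.59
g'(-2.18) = 0.67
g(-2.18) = -9.34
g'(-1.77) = 2.19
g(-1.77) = -8.74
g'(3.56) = -17.58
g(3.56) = -17.21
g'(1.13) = 0.52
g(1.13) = 0.43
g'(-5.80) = -31.53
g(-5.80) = 36.31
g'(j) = -1.29*j^2 - 1.4*j + 3.75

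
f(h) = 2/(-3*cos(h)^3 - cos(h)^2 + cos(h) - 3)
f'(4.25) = -0.02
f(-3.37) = -0.93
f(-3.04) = -0.98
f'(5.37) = 0.48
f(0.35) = -0.37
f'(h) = 2*(-9*sin(h)*cos(h)^2 - 2*sin(h)*cos(h) + sin(h))/(-3*cos(h)^3 - cos(h)^2 + cos(h) - 3)^2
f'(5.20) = 0.36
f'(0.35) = -0.21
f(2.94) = -0.94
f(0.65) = -0.46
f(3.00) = -0.97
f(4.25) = -0.59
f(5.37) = -0.58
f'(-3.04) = 0.29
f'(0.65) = -0.40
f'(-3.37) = -0.55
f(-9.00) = -0.81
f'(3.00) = -0.39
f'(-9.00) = 0.63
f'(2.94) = -0.51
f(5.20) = -0.65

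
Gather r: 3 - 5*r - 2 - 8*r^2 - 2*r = -8*r^2 - 7*r + 1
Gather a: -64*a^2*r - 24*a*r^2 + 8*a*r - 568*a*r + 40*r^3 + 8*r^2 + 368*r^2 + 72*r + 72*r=-64*a^2*r + a*(-24*r^2 - 560*r) + 40*r^3 + 376*r^2 + 144*r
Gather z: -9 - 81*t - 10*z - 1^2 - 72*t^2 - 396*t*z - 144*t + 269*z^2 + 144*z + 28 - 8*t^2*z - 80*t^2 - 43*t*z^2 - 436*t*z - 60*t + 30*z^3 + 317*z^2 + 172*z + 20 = -152*t^2 - 285*t + 30*z^3 + z^2*(586 - 43*t) + z*(-8*t^2 - 832*t + 306) + 38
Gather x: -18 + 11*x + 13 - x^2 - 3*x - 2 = -x^2 + 8*x - 7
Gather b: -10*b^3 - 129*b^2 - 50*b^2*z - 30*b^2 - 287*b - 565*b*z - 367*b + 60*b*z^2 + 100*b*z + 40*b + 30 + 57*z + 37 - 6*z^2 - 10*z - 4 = -10*b^3 + b^2*(-50*z - 159) + b*(60*z^2 - 465*z - 614) - 6*z^2 + 47*z + 63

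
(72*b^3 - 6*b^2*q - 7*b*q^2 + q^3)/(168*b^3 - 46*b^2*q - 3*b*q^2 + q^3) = (3*b + q)/(7*b + q)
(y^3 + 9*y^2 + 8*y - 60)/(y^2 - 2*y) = y + 11 + 30/y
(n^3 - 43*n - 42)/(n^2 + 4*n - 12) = (n^2 - 6*n - 7)/(n - 2)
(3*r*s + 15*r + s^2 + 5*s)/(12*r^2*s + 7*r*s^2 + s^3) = (s + 5)/(s*(4*r + s))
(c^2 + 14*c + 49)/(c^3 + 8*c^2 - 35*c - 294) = 1/(c - 6)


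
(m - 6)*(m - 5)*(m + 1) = m^3 - 10*m^2 + 19*m + 30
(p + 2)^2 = p^2 + 4*p + 4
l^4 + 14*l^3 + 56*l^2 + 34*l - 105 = (l - 1)*(l + 3)*(l + 5)*(l + 7)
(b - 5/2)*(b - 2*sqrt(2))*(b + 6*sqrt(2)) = b^3 - 5*b^2/2 + 4*sqrt(2)*b^2 - 24*b - 10*sqrt(2)*b + 60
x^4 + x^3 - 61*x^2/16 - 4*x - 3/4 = (x - 2)*(x + 1/4)*(x + 3/4)*(x + 2)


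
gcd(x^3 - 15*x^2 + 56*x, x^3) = x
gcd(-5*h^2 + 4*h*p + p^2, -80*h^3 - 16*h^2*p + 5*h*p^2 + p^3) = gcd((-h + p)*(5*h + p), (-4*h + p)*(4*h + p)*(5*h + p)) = 5*h + p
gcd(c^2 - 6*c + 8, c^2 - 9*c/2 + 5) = c - 2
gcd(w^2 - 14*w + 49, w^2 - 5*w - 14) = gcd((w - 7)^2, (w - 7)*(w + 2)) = w - 7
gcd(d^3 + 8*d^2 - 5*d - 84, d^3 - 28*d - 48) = d + 4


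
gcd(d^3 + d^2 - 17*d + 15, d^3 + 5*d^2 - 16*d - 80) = d + 5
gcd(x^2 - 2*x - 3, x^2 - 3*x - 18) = 1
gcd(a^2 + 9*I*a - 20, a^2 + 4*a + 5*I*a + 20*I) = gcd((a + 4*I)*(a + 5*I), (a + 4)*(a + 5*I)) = a + 5*I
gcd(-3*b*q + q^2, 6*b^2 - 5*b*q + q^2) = -3*b + q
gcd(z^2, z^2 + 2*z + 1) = 1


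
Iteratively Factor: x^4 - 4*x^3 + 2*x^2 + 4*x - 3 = (x - 1)*(x^3 - 3*x^2 - x + 3) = (x - 1)*(x + 1)*(x^2 - 4*x + 3) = (x - 3)*(x - 1)*(x + 1)*(x - 1)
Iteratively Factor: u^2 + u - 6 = (u + 3)*(u - 2)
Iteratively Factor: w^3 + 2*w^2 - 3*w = (w)*(w^2 + 2*w - 3) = w*(w - 1)*(w + 3)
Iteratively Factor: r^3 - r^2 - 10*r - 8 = (r + 2)*(r^2 - 3*r - 4) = (r + 1)*(r + 2)*(r - 4)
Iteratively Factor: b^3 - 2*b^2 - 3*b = (b)*(b^2 - 2*b - 3) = b*(b - 3)*(b + 1)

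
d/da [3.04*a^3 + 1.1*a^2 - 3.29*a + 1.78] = 9.12*a^2 + 2.2*a - 3.29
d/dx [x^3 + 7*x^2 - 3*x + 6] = 3*x^2 + 14*x - 3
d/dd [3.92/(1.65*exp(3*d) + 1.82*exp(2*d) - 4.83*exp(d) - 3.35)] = (-19.404*exp(2*d) - 14.2688*exp(d) + 18.9336)*exp(d)/(1.65*exp(3*d) + 1.82*exp(2*d) - 4.83*exp(d) - 3.35)^2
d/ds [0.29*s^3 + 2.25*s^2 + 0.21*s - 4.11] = 0.87*s^2 + 4.5*s + 0.21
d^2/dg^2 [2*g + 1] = 0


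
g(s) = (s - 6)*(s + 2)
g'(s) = 2*s - 4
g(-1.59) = -3.11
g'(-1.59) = -7.18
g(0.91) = -14.81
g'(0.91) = -2.18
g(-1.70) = -2.31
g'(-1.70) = -7.40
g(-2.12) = 0.97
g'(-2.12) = -8.24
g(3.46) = -13.87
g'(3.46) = 2.92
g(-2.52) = 4.43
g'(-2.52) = -9.04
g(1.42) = -15.66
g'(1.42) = -1.16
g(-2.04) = 0.32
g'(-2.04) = -8.08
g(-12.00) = 180.00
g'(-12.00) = -28.00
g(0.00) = -12.00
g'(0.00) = -4.00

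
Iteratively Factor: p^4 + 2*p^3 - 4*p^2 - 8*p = (p - 2)*(p^3 + 4*p^2 + 4*p) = p*(p - 2)*(p^2 + 4*p + 4) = p*(p - 2)*(p + 2)*(p + 2)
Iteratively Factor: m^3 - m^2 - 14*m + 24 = (m - 2)*(m^2 + m - 12) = (m - 3)*(m - 2)*(m + 4)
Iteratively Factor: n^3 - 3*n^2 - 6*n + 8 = (n + 2)*(n^2 - 5*n + 4) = (n - 4)*(n + 2)*(n - 1)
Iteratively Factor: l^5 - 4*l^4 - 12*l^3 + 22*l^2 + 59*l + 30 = (l + 2)*(l^4 - 6*l^3 + 22*l + 15) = (l + 1)*(l + 2)*(l^3 - 7*l^2 + 7*l + 15) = (l + 1)^2*(l + 2)*(l^2 - 8*l + 15) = (l - 5)*(l + 1)^2*(l + 2)*(l - 3)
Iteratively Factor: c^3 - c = (c + 1)*(c^2 - c) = (c - 1)*(c + 1)*(c)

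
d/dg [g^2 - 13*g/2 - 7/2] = 2*g - 13/2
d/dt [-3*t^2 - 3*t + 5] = -6*t - 3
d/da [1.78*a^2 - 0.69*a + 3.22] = 3.56*a - 0.69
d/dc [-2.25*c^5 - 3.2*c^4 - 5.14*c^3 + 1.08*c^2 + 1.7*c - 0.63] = -11.25*c^4 - 12.8*c^3 - 15.42*c^2 + 2.16*c + 1.7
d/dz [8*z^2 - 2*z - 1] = 16*z - 2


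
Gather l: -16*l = -16*l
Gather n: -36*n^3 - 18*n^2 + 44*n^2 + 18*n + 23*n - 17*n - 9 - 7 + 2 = -36*n^3 + 26*n^2 + 24*n - 14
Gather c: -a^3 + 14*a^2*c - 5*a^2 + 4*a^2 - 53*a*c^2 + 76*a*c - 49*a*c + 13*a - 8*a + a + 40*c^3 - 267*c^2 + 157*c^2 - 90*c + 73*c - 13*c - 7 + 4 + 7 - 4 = -a^3 - a^2 + 6*a + 40*c^3 + c^2*(-53*a - 110) + c*(14*a^2 + 27*a - 30)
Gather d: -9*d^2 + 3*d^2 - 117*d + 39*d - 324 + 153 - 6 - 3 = -6*d^2 - 78*d - 180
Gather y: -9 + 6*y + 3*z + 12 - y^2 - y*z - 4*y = -y^2 + y*(2 - z) + 3*z + 3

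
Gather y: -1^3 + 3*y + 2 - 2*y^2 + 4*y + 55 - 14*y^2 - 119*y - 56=-16*y^2 - 112*y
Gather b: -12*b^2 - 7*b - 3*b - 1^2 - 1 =-12*b^2 - 10*b - 2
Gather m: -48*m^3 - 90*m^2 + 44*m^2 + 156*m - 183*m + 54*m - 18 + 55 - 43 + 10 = -48*m^3 - 46*m^2 + 27*m + 4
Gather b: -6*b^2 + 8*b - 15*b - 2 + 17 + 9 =-6*b^2 - 7*b + 24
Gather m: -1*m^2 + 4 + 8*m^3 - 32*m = 8*m^3 - m^2 - 32*m + 4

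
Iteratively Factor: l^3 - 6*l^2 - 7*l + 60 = (l - 5)*(l^2 - l - 12) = (l - 5)*(l + 3)*(l - 4)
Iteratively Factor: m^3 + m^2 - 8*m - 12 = (m + 2)*(m^2 - m - 6) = (m - 3)*(m + 2)*(m + 2)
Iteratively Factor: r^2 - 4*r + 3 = (r - 1)*(r - 3)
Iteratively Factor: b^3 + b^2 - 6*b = (b + 3)*(b^2 - 2*b) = b*(b + 3)*(b - 2)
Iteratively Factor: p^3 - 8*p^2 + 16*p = (p - 4)*(p^2 - 4*p) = (p - 4)^2*(p)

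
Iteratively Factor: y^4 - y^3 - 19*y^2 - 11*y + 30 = (y - 5)*(y^3 + 4*y^2 + y - 6) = (y - 5)*(y - 1)*(y^2 + 5*y + 6) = (y - 5)*(y - 1)*(y + 2)*(y + 3)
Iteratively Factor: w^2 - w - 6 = (w - 3)*(w + 2)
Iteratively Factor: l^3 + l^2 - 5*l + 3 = (l - 1)*(l^2 + 2*l - 3) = (l - 1)^2*(l + 3)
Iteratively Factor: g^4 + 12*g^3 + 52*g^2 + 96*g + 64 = (g + 4)*(g^3 + 8*g^2 + 20*g + 16) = (g + 4)^2*(g^2 + 4*g + 4) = (g + 2)*(g + 4)^2*(g + 2)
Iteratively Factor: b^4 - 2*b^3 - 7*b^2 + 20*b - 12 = (b - 1)*(b^3 - b^2 - 8*b + 12) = (b - 1)*(b + 3)*(b^2 - 4*b + 4) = (b - 2)*(b - 1)*(b + 3)*(b - 2)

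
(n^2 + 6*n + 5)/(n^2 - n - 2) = (n + 5)/(n - 2)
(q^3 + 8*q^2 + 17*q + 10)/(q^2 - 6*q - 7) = (q^2 + 7*q + 10)/(q - 7)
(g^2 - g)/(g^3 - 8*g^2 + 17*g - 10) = g/(g^2 - 7*g + 10)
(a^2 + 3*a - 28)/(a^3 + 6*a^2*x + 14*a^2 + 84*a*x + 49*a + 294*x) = (a - 4)/(a^2 + 6*a*x + 7*a + 42*x)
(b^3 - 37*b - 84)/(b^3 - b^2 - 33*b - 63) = (b + 4)/(b + 3)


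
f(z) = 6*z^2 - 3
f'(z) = 12*z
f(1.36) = 8.10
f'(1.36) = 16.32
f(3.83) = 85.01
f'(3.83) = 45.96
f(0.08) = -2.96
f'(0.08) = 0.96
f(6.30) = 235.14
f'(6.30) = 75.60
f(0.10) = -2.94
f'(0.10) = 1.20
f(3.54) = 72.19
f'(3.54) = 42.48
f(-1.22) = 5.93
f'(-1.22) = -14.64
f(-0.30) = -2.46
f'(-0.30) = -3.60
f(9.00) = 483.00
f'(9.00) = 108.00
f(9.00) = 483.00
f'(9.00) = 108.00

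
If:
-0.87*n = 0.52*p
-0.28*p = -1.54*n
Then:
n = 0.00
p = 0.00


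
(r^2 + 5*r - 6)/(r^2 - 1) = (r + 6)/(r + 1)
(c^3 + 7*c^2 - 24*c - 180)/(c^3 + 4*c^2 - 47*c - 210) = (c^2 + c - 30)/(c^2 - 2*c - 35)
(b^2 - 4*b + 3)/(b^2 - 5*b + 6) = (b - 1)/(b - 2)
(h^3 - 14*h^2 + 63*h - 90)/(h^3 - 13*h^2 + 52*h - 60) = (h - 3)/(h - 2)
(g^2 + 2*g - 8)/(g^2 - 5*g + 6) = (g + 4)/(g - 3)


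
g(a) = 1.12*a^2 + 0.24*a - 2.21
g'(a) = 2.24*a + 0.24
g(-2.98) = 7.02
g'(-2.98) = -6.44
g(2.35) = 4.54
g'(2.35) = 5.50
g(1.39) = 0.29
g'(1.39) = 3.35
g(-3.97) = 14.49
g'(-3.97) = -8.65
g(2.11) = 3.28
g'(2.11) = 4.97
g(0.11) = -2.17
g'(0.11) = 0.49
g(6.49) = 46.52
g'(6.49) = 14.78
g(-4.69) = 21.30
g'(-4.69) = -10.27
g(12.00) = 161.95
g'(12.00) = 27.12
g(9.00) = 90.67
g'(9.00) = 20.40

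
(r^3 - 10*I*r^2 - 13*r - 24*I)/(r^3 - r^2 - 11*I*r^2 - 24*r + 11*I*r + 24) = (r + I)/(r - 1)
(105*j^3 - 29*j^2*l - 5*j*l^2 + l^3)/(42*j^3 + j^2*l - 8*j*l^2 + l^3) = (5*j + l)/(2*j + l)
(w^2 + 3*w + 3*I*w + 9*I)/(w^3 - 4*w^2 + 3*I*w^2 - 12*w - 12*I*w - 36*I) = (w + 3)/(w^2 - 4*w - 12)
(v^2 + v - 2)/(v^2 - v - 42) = (-v^2 - v + 2)/(-v^2 + v + 42)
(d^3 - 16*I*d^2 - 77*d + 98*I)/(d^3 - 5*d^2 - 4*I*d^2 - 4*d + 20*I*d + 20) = (d^2 - 14*I*d - 49)/(d^2 - d*(5 + 2*I) + 10*I)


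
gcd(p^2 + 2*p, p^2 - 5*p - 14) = p + 2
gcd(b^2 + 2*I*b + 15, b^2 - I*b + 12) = 1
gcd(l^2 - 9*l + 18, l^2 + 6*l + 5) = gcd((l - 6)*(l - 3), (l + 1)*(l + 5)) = 1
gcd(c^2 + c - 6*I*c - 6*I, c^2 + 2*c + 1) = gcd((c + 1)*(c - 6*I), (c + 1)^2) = c + 1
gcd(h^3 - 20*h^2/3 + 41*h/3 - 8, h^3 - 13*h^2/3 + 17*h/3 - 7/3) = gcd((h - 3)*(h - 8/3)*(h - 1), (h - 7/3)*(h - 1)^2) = h - 1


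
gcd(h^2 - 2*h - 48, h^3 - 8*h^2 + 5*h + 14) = 1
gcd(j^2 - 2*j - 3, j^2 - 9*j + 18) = j - 3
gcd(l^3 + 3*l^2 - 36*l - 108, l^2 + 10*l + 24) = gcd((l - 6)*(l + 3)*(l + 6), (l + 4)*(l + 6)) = l + 6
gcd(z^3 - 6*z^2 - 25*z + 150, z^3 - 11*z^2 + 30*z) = z^2 - 11*z + 30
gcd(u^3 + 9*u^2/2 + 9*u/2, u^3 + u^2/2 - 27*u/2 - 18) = u^2 + 9*u/2 + 9/2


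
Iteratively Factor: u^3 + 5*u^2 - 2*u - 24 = (u + 4)*(u^2 + u - 6) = (u - 2)*(u + 4)*(u + 3)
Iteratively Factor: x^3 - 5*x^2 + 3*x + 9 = (x + 1)*(x^2 - 6*x + 9) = (x - 3)*(x + 1)*(x - 3)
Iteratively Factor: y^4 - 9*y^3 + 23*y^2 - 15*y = (y - 3)*(y^3 - 6*y^2 + 5*y) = (y - 5)*(y - 3)*(y^2 - y) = y*(y - 5)*(y - 3)*(y - 1)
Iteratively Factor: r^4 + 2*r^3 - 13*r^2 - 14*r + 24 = (r - 3)*(r^3 + 5*r^2 + 2*r - 8) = (r - 3)*(r + 2)*(r^2 + 3*r - 4) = (r - 3)*(r + 2)*(r + 4)*(r - 1)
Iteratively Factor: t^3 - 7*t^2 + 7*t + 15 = (t + 1)*(t^2 - 8*t + 15) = (t - 3)*(t + 1)*(t - 5)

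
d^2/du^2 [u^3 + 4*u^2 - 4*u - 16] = 6*u + 8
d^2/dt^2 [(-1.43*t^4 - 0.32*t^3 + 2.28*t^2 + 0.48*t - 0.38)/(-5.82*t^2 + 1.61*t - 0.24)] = (96.8750640000001*t^6 - 80.396316*t^5 + 34.2247619999999*t^4 - 83.321456*t^3 + 96.583824*t^2 - 17.23068*t + 0.274828)/(197.137368*t^6 - 163.603692*t^5 + 69.646194*t^4 - 17.666369*t^3 + 2.872008*t^2 - 0.278208*t + 0.013824)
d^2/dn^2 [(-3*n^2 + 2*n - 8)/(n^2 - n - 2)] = 2*(-n^3 - 42*n^2 + 36*n - 40)/(n^6 - 3*n^5 - 3*n^4 + 11*n^3 + 6*n^2 - 12*n - 8)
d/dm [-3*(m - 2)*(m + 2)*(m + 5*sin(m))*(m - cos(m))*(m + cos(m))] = -15*m^4*cos(m) - 15*m^4 - 60*m^3*sin(m) - 3*m^3*sin(2*m) + 255*m^2*cos(m)/4 + 9*m^2*cos(2*m)/2 + 45*m^2*cos(3*m)/4 + 81*m^2/2 + 255*m*sin(m)/2 + 12*m*sin(2*m) + 15*m*sin(3*m)/2 - 15*cos(m) - 6*cos(2*m) - 45*cos(3*m) - 6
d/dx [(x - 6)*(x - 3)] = 2*x - 9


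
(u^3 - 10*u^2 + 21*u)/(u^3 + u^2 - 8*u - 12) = u*(u - 7)/(u^2 + 4*u + 4)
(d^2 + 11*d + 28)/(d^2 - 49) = (d + 4)/(d - 7)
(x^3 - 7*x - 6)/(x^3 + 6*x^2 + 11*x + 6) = (x - 3)/(x + 3)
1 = 1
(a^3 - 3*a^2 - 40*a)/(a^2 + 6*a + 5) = a*(a - 8)/(a + 1)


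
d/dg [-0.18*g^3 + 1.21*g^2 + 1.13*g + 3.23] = -0.54*g^2 + 2.42*g + 1.13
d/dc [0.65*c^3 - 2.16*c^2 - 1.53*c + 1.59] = 1.95*c^2 - 4.32*c - 1.53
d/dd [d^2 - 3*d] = 2*d - 3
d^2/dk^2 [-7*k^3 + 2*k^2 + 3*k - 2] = 4 - 42*k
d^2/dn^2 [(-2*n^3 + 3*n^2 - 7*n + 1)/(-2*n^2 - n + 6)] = 2*(60*n^3 - 156*n^2 + 462*n - 79)/(8*n^6 + 12*n^5 - 66*n^4 - 71*n^3 + 198*n^2 + 108*n - 216)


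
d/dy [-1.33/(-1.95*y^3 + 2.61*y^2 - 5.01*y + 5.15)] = (-7.7805*y^2 + 6.9426*y - 6.6633)/(1.95*y^3 - 2.61*y^2 + 5.01*y - 5.15)^2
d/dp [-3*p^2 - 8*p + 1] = -6*p - 8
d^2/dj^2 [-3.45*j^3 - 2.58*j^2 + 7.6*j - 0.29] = -20.7*j - 5.16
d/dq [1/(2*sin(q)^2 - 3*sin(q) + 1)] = (3 - 4*sin(q))*cos(q)/(2*sin(q)^2 - 3*sin(q) + 1)^2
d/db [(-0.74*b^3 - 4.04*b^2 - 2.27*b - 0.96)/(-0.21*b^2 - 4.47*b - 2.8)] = (0.1554*b^4 + 6.6156*b^3 + 23.7981*b^2 + 22.2208*b + 2.0648)/(0.0441*b^4 + 1.8774*b^3 + 21.1569*b^2 + 25.032*b + 7.84)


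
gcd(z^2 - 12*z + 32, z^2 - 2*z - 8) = z - 4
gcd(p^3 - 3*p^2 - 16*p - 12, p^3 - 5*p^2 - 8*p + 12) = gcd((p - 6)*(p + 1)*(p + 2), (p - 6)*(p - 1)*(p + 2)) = p^2 - 4*p - 12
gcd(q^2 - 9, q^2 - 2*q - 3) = q - 3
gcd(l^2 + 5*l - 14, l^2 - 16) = 1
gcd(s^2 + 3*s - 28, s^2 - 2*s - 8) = s - 4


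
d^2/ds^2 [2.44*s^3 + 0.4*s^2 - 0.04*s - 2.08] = 14.64*s + 0.8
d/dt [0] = 0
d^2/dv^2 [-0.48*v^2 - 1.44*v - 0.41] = -0.960000000000000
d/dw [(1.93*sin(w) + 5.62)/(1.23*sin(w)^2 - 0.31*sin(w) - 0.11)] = (-2.3739*sin(w)^2 - 13.8252*sin(w) + 1.5299)*cos(w)/(1.5129*sin(w)^4 - 0.7626*sin(w)^3 - 0.1745*sin(w)^2 + 0.0682*sin(w) + 0.0121)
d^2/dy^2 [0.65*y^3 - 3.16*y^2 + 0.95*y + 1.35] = 3.9*y - 6.32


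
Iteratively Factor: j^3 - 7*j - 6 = (j - 3)*(j^2 + 3*j + 2) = (j - 3)*(j + 2)*(j + 1)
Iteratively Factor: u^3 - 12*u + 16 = (u + 4)*(u^2 - 4*u + 4) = (u - 2)*(u + 4)*(u - 2)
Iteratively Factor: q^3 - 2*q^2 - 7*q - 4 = (q + 1)*(q^2 - 3*q - 4) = (q + 1)^2*(q - 4)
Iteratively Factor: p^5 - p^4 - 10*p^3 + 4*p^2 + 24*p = (p + 2)*(p^4 - 3*p^3 - 4*p^2 + 12*p) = (p - 2)*(p + 2)*(p^3 - p^2 - 6*p) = p*(p - 2)*(p + 2)*(p^2 - p - 6) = p*(p - 2)*(p + 2)^2*(p - 3)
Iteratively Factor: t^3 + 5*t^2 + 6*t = (t + 3)*(t^2 + 2*t) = t*(t + 3)*(t + 2)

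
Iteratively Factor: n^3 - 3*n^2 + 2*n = (n - 2)*(n^2 - n) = n*(n - 2)*(n - 1)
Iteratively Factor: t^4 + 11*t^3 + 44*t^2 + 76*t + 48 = (t + 2)*(t^3 + 9*t^2 + 26*t + 24) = (t + 2)*(t + 4)*(t^2 + 5*t + 6) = (t + 2)^2*(t + 4)*(t + 3)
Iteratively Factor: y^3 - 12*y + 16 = (y + 4)*(y^2 - 4*y + 4) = (y - 2)*(y + 4)*(y - 2)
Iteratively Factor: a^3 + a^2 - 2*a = (a - 1)*(a^2 + 2*a) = a*(a - 1)*(a + 2)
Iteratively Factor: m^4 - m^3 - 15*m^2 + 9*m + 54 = (m + 3)*(m^3 - 4*m^2 - 3*m + 18) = (m - 3)*(m + 3)*(m^2 - m - 6) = (m - 3)*(m + 2)*(m + 3)*(m - 3)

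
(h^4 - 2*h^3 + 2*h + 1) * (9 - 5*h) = -5*h^5 + 19*h^4 - 18*h^3 - 10*h^2 + 13*h + 9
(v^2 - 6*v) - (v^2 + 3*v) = -9*v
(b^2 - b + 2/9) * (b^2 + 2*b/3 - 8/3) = b^4 - b^3/3 - 28*b^2/9 + 76*b/27 - 16/27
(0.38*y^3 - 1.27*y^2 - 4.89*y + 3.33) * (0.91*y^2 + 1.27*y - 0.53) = 0.3458*y^5 - 0.6731*y^4 - 6.2642*y^3 - 2.5069*y^2 + 6.8208*y - 1.7649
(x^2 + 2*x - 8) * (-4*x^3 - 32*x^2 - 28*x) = -4*x^5 - 40*x^4 - 60*x^3 + 200*x^2 + 224*x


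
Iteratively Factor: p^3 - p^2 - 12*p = (p + 3)*(p^2 - 4*p) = p*(p + 3)*(p - 4)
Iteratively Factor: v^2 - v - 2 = (v - 2)*(v + 1)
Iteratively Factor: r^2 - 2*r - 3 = (r + 1)*(r - 3)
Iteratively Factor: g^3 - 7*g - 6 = (g + 2)*(g^2 - 2*g - 3) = (g - 3)*(g + 2)*(g + 1)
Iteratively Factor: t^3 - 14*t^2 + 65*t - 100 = (t - 5)*(t^2 - 9*t + 20) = (t - 5)^2*(t - 4)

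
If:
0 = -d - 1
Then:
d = -1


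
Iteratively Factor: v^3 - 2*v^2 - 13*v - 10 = (v + 2)*(v^2 - 4*v - 5) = (v + 1)*(v + 2)*(v - 5)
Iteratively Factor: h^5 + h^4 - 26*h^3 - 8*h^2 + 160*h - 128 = (h - 4)*(h^4 + 5*h^3 - 6*h^2 - 32*h + 32) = (h - 4)*(h + 4)*(h^3 + h^2 - 10*h + 8) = (h - 4)*(h + 4)^2*(h^2 - 3*h + 2) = (h - 4)*(h - 2)*(h + 4)^2*(h - 1)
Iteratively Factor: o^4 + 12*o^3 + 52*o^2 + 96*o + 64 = (o + 4)*(o^3 + 8*o^2 + 20*o + 16) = (o + 4)^2*(o^2 + 4*o + 4) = (o + 2)*(o + 4)^2*(o + 2)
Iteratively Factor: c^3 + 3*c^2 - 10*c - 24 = (c + 2)*(c^2 + c - 12) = (c + 2)*(c + 4)*(c - 3)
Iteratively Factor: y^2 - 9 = (y + 3)*(y - 3)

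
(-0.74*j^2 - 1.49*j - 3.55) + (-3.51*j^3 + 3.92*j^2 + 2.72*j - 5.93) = -3.51*j^3 + 3.18*j^2 + 1.23*j - 9.48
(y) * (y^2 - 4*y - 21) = y^3 - 4*y^2 - 21*y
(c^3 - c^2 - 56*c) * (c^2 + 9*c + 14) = c^5 + 8*c^4 - 51*c^3 - 518*c^2 - 784*c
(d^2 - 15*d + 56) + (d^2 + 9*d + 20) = 2*d^2 - 6*d + 76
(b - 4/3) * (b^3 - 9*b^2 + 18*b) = b^4 - 31*b^3/3 + 30*b^2 - 24*b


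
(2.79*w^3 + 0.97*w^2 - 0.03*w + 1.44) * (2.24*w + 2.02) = 6.2496*w^4 + 7.8086*w^3 + 1.8922*w^2 + 3.165*w + 2.9088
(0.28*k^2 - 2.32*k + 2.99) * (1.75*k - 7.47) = 0.49*k^3 - 6.1516*k^2 + 22.5629*k - 22.3353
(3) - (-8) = 11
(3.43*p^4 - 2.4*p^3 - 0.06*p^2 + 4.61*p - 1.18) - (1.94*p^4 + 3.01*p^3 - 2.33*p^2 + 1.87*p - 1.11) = 1.49*p^4 - 5.41*p^3 + 2.27*p^2 + 2.74*p - 0.0699999999999998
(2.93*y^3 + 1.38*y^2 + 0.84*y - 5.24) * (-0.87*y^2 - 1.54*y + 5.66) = -2.5491*y^5 - 5.7128*y^4 + 13.7278*y^3 + 11.076*y^2 + 12.824*y - 29.6584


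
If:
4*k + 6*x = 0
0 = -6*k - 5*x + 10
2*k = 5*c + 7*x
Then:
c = 5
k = 15/4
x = -5/2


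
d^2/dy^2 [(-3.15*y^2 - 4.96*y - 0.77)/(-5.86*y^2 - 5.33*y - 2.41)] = (143.875892*y^3 - 108.268188*y^2 - 275.98842*y - 68.833444)/(201.230056*y^6 + 549.090204*y^5 + 747.70377*y^4 + 603.060185*y^3 + 307.502745*y^2 + 92.871519*y + 13.997521)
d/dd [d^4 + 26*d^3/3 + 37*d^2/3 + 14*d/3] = 4*d^3 + 26*d^2 + 74*d/3 + 14/3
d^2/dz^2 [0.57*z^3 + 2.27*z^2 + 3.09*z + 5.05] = 3.42*z + 4.54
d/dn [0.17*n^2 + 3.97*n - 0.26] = 0.34*n + 3.97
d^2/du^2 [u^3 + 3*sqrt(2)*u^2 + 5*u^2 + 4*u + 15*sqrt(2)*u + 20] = 6*u + 6*sqrt(2) + 10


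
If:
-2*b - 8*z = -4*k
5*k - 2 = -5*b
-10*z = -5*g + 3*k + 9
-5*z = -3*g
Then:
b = 632/255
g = -47/17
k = -106/51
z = -141/85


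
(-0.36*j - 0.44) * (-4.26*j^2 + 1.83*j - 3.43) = 1.5336*j^3 + 1.2156*j^2 + 0.4296*j + 1.5092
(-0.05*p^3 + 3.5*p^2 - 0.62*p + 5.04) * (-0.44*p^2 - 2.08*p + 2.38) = 0.022*p^5 - 1.436*p^4 - 7.1262*p^3 + 7.402*p^2 - 11.9588*p + 11.9952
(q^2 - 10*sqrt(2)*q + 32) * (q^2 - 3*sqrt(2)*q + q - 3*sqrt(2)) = q^4 - 13*sqrt(2)*q^3 + q^3 - 13*sqrt(2)*q^2 + 92*q^2 - 96*sqrt(2)*q + 92*q - 96*sqrt(2)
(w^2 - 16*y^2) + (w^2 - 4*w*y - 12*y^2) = 2*w^2 - 4*w*y - 28*y^2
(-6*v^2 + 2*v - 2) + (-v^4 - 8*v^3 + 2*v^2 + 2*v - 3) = -v^4 - 8*v^3 - 4*v^2 + 4*v - 5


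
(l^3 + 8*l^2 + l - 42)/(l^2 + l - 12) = (l^3 + 8*l^2 + l - 42)/(l^2 + l - 12)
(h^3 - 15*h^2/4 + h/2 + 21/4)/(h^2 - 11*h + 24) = (4*h^2 - 3*h - 7)/(4*(h - 8))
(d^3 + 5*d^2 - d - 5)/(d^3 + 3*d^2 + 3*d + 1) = (d^2 + 4*d - 5)/(d^2 + 2*d + 1)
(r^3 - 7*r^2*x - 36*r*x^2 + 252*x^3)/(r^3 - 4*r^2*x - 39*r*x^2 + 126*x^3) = (-r + 6*x)/(-r + 3*x)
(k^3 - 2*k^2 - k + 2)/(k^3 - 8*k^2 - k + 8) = (k - 2)/(k - 8)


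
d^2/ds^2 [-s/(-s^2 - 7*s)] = 2/(s^3 + 21*s^2 + 147*s + 343)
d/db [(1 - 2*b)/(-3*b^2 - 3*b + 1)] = (-6*b^2 + 6*b + 1)/(9*b^4 + 18*b^3 + 3*b^2 - 6*b + 1)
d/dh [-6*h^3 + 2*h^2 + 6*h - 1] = -18*h^2 + 4*h + 6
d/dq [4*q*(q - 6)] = 8*q - 24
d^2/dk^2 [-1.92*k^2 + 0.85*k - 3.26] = -3.84000000000000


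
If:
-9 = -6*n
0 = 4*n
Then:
No Solution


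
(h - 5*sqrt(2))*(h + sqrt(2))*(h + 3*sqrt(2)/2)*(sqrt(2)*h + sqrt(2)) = sqrt(2)*h^4 - 5*h^3 + sqrt(2)*h^3 - 22*sqrt(2)*h^2 - 5*h^2 - 22*sqrt(2)*h - 30*h - 30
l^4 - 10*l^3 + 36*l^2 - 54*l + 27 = (l - 3)^3*(l - 1)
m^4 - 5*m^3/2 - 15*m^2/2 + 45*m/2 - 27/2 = (m - 3)*(m - 3/2)*(m - 1)*(m + 3)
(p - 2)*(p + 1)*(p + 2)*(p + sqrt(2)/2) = p^4 + sqrt(2)*p^3/2 + p^3 - 4*p^2 + sqrt(2)*p^2/2 - 4*p - 2*sqrt(2)*p - 2*sqrt(2)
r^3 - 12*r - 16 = (r - 4)*(r + 2)^2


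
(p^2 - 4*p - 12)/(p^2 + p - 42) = (p + 2)/(p + 7)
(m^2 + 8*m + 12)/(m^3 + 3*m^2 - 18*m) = (m + 2)/(m*(m - 3))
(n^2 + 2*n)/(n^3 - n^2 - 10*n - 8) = n/(n^2 - 3*n - 4)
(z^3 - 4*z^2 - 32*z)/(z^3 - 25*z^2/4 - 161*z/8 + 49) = 8*z*(z + 4)/(8*z^2 + 14*z - 49)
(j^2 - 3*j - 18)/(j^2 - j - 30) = (j + 3)/(j + 5)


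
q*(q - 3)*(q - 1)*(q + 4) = q^4 - 13*q^2 + 12*q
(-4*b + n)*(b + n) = -4*b^2 - 3*b*n + n^2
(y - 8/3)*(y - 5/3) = y^2 - 13*y/3 + 40/9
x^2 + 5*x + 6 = (x + 2)*(x + 3)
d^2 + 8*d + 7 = (d + 1)*(d + 7)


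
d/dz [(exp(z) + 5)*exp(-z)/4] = -5*exp(-z)/4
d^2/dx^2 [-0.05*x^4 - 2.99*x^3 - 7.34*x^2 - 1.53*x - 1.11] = -0.6*x^2 - 17.94*x - 14.68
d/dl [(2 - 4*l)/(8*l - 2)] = -2/(4*l - 1)^2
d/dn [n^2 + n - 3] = 2*n + 1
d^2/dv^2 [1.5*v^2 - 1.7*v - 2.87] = 3.00000000000000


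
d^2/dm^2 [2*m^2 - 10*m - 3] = 4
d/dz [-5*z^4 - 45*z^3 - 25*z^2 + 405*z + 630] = -20*z^3 - 135*z^2 - 50*z + 405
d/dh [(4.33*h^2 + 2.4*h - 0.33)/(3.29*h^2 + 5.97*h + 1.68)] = (17.9541*h^2 + 16.7202*h + 6.0021)/(10.8241*h^4 + 39.2826*h^3 + 46.6953*h^2 + 20.0592*h + 2.8224)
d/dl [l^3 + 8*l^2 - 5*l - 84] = 3*l^2 + 16*l - 5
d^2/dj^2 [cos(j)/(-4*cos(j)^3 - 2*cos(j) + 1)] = (-8*(6*cos(j)^2 + 1)^2*sin(j)^2*cos(j) + 2*(-30*sin(j)^4 + 39*sin(j)^2 - 7)*(5*cos(j) + cos(3*j) - 1) + (5*cos(j) + cos(3*j) - 1)^2*cos(j))/(5*cos(j) + cos(3*j) - 1)^3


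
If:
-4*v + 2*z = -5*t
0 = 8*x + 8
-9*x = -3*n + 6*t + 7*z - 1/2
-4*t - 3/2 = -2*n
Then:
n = 8*v/5 - 83/140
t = 4*v/5 - 47/70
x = -1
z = 47/28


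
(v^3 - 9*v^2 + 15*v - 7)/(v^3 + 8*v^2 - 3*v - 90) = (v^3 - 9*v^2 + 15*v - 7)/(v^3 + 8*v^2 - 3*v - 90)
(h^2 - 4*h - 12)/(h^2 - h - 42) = (-h^2 + 4*h + 12)/(-h^2 + h + 42)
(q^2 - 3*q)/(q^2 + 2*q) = (q - 3)/(q + 2)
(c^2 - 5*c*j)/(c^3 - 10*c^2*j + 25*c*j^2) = 1/(c - 5*j)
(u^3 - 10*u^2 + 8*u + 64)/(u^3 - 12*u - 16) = (u - 8)/(u + 2)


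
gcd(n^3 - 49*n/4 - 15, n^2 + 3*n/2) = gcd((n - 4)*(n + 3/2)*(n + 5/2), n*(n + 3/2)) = n + 3/2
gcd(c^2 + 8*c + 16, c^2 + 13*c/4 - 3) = c + 4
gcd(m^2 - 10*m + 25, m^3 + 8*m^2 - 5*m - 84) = 1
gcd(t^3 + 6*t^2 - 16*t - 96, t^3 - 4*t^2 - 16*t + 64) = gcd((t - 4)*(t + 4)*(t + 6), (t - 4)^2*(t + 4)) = t^2 - 16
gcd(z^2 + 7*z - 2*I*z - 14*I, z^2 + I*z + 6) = z - 2*I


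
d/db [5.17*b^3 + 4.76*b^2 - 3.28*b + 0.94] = 15.51*b^2 + 9.52*b - 3.28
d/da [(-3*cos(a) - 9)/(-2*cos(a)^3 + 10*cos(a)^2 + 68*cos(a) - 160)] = 3*(cos(a)^3 + 2*cos(a)^2 - 15*cos(a) - 91)*sin(a)/((cos(a) - 8)^2*(cos(a) - 2)^2*(cos(a) + 5)^2)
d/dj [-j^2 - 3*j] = -2*j - 3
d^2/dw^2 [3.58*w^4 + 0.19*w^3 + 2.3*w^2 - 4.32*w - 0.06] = 42.96*w^2 + 1.14*w + 4.6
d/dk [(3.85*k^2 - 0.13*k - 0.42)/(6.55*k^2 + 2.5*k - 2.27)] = (10.4765*k^2 - 11.977*k + 1.3451)/(42.9025*k^4 + 32.75*k^3 - 23.487*k^2 - 11.35*k + 5.1529)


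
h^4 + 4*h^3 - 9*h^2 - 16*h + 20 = (h - 2)*(h - 1)*(h + 2)*(h + 5)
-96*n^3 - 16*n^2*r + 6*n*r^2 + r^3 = (-4*n + r)*(4*n + r)*(6*n + r)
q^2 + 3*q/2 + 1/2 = (q + 1/2)*(q + 1)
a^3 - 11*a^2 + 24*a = a*(a - 8)*(a - 3)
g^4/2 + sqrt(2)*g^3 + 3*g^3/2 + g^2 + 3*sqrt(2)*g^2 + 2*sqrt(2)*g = g*(g/2 + sqrt(2))*(g + 1)*(g + 2)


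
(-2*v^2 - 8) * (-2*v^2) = 4*v^4 + 16*v^2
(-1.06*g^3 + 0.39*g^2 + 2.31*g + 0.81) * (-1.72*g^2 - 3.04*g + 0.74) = 1.8232*g^5 + 2.5516*g^4 - 5.9432*g^3 - 8.127*g^2 - 0.753*g + 0.5994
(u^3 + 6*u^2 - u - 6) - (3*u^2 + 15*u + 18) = u^3 + 3*u^2 - 16*u - 24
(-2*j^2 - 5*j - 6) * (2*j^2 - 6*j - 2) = -4*j^4 + 2*j^3 + 22*j^2 + 46*j + 12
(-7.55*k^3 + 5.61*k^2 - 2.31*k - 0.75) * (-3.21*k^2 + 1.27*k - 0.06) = 24.2355*k^5 - 27.5966*k^4 + 14.9928*k^3 - 0.8628*k^2 - 0.8139*k + 0.045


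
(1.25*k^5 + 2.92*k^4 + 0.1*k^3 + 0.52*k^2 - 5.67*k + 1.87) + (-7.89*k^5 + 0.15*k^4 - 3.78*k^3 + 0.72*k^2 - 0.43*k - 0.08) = -6.64*k^5 + 3.07*k^4 - 3.68*k^3 + 1.24*k^2 - 6.1*k + 1.79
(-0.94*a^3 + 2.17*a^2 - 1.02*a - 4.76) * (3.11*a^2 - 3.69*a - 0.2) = -2.9234*a^5 + 10.2173*a^4 - 10.9915*a^3 - 11.4738*a^2 + 17.7684*a + 0.952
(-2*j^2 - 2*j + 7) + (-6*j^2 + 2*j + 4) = 11 - 8*j^2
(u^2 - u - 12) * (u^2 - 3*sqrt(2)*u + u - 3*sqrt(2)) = u^4 - 3*sqrt(2)*u^3 - 13*u^2 - 12*u + 39*sqrt(2)*u + 36*sqrt(2)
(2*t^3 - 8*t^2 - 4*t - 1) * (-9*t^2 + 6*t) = -18*t^5 + 84*t^4 - 12*t^3 - 15*t^2 - 6*t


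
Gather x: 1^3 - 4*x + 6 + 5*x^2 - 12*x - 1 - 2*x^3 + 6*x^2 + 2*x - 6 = -2*x^3 + 11*x^2 - 14*x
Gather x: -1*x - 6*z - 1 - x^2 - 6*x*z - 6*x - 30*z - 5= -x^2 + x*(-6*z - 7) - 36*z - 6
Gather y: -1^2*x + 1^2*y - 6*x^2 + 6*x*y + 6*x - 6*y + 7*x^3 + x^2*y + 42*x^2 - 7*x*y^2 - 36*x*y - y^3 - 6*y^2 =7*x^3 + 36*x^2 + 5*x - y^3 + y^2*(-7*x - 6) + y*(x^2 - 30*x - 5)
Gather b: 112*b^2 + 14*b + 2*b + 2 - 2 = 112*b^2 + 16*b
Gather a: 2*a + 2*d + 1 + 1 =2*a + 2*d + 2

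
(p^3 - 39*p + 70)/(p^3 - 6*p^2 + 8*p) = (p^2 + 2*p - 35)/(p*(p - 4))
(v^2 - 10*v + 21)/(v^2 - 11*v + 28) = (v - 3)/(v - 4)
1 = 1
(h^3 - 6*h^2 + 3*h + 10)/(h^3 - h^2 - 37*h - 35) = (h^2 - 7*h + 10)/(h^2 - 2*h - 35)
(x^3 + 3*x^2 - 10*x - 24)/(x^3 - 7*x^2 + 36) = (x + 4)/(x - 6)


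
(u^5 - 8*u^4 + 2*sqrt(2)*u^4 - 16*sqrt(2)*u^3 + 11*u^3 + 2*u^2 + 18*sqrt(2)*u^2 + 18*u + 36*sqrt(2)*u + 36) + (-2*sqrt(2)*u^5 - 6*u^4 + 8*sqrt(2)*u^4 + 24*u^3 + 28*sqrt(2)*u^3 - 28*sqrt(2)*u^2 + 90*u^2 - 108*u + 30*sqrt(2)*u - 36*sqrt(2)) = -2*sqrt(2)*u^5 + u^5 - 14*u^4 + 10*sqrt(2)*u^4 + 12*sqrt(2)*u^3 + 35*u^3 - 10*sqrt(2)*u^2 + 92*u^2 - 90*u + 66*sqrt(2)*u - 36*sqrt(2) + 36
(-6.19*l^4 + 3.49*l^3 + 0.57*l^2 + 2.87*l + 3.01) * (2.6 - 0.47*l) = 2.9093*l^5 - 17.7343*l^4 + 8.8061*l^3 + 0.1331*l^2 + 6.0473*l + 7.826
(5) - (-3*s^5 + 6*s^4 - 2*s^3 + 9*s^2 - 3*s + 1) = 3*s^5 - 6*s^4 + 2*s^3 - 9*s^2 + 3*s + 4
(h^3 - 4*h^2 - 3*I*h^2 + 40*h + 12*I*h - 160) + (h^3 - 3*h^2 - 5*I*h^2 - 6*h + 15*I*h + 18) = 2*h^3 - 7*h^2 - 8*I*h^2 + 34*h + 27*I*h - 142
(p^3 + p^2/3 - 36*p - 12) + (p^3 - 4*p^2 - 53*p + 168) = 2*p^3 - 11*p^2/3 - 89*p + 156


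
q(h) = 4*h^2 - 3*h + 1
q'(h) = 8*h - 3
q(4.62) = 72.52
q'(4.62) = 33.96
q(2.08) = 12.07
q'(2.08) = 13.64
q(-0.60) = 4.24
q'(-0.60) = -7.80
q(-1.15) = 9.74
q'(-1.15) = -12.20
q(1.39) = 4.56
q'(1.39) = 8.12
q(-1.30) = 11.66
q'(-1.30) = -13.40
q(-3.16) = 50.42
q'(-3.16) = -28.28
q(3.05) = 29.06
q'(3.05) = 21.40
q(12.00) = 541.00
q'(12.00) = 93.00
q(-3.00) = 46.00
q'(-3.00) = -27.00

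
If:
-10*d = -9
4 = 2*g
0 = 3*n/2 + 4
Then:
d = 9/10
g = 2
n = -8/3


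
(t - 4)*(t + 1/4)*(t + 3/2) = t^3 - 9*t^2/4 - 53*t/8 - 3/2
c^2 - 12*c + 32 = (c - 8)*(c - 4)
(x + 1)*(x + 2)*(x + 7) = x^3 + 10*x^2 + 23*x + 14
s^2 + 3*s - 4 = (s - 1)*(s + 4)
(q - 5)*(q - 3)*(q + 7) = q^3 - q^2 - 41*q + 105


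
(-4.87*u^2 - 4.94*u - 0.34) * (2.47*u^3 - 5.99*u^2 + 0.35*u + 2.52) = -12.0289*u^5 + 16.9695*u^4 + 27.0463*u^3 - 11.9648*u^2 - 12.5678*u - 0.8568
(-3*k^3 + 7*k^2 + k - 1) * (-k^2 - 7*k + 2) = 3*k^5 + 14*k^4 - 56*k^3 + 8*k^2 + 9*k - 2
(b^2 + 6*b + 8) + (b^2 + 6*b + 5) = 2*b^2 + 12*b + 13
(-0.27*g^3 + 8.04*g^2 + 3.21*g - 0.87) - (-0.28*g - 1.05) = -0.27*g^3 + 8.04*g^2 + 3.49*g + 0.18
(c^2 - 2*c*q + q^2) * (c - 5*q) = c^3 - 7*c^2*q + 11*c*q^2 - 5*q^3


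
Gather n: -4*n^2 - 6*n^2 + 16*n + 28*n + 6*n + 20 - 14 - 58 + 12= -10*n^2 + 50*n - 40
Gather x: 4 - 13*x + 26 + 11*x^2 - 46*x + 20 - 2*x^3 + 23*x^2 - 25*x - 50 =-2*x^3 + 34*x^2 - 84*x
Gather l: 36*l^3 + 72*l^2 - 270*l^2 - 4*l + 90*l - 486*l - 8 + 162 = 36*l^3 - 198*l^2 - 400*l + 154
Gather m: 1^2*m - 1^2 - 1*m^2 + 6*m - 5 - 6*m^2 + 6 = -7*m^2 + 7*m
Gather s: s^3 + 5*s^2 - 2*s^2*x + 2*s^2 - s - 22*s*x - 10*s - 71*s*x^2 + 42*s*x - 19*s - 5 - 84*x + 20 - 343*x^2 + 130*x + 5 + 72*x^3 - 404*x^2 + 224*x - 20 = s^3 + s^2*(7 - 2*x) + s*(-71*x^2 + 20*x - 30) + 72*x^3 - 747*x^2 + 270*x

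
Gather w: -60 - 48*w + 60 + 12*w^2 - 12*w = 12*w^2 - 60*w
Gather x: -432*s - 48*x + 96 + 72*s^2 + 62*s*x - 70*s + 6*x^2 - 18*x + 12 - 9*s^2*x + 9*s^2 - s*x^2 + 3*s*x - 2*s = 81*s^2 - 504*s + x^2*(6 - s) + x*(-9*s^2 + 65*s - 66) + 108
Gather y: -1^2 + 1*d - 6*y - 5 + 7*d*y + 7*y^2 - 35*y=d + 7*y^2 + y*(7*d - 41) - 6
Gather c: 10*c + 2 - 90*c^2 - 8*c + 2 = -90*c^2 + 2*c + 4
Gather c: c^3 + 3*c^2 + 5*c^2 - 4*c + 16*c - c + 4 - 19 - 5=c^3 + 8*c^2 + 11*c - 20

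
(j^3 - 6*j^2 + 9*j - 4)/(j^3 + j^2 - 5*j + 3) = (j - 4)/(j + 3)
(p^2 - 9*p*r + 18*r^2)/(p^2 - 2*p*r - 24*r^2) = (p - 3*r)/(p + 4*r)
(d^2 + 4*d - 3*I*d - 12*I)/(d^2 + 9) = (d + 4)/(d + 3*I)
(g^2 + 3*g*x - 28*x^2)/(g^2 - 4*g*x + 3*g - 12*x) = (g + 7*x)/(g + 3)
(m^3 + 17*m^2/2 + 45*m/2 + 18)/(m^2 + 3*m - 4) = (2*m^2 + 9*m + 9)/(2*(m - 1))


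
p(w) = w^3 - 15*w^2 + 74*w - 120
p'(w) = 3*w^2 - 30*w + 74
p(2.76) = -9.00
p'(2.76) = 14.05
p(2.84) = -7.92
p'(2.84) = 13.00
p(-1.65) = -287.43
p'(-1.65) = 131.67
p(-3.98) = -715.17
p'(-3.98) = 240.92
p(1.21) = -50.65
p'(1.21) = 42.09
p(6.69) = 3.14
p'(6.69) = 7.57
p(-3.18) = -539.16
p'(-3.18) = 199.74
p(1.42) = -42.30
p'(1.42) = 37.45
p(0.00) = -120.00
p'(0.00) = 74.00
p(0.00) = -120.00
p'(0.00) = 74.00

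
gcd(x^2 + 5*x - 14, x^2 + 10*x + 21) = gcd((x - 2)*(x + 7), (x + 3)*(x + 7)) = x + 7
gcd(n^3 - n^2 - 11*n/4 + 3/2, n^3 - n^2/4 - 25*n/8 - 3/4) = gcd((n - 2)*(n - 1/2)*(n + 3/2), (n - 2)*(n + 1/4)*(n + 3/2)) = n^2 - n/2 - 3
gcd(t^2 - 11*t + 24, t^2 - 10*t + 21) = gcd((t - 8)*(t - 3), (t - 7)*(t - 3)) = t - 3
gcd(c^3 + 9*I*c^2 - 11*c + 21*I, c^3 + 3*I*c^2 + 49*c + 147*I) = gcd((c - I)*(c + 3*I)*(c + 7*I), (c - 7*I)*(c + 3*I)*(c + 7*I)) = c^2 + 10*I*c - 21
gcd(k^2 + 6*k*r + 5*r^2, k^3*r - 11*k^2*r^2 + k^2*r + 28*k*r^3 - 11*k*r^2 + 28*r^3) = 1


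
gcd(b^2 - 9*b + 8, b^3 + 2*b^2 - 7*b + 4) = b - 1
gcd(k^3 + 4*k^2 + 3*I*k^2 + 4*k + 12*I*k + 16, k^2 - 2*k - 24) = k + 4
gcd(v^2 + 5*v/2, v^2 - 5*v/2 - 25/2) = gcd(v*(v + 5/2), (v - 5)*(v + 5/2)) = v + 5/2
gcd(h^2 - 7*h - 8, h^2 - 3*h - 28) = 1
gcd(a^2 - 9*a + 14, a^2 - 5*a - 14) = a - 7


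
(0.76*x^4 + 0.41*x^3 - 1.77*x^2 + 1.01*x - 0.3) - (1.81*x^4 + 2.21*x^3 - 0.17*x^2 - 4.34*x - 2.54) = -1.05*x^4 - 1.8*x^3 - 1.6*x^2 + 5.35*x + 2.24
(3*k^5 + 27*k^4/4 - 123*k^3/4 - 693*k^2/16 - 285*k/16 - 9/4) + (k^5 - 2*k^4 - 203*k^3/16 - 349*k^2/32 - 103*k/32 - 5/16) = 4*k^5 + 19*k^4/4 - 695*k^3/16 - 1735*k^2/32 - 673*k/32 - 41/16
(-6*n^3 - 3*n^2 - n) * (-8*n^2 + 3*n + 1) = 48*n^5 + 6*n^4 - 7*n^3 - 6*n^2 - n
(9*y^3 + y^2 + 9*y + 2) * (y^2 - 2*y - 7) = 9*y^5 - 17*y^4 - 56*y^3 - 23*y^2 - 67*y - 14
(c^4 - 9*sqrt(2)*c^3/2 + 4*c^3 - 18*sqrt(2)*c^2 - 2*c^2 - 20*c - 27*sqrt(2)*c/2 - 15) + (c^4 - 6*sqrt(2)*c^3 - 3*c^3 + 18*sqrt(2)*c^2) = 2*c^4 - 21*sqrt(2)*c^3/2 + c^3 - 2*c^2 - 20*c - 27*sqrt(2)*c/2 - 15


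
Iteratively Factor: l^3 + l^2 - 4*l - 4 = (l + 2)*(l^2 - l - 2) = (l + 1)*(l + 2)*(l - 2)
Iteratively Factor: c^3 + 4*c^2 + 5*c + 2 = (c + 1)*(c^2 + 3*c + 2) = (c + 1)^2*(c + 2)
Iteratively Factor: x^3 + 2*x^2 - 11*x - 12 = (x + 4)*(x^2 - 2*x - 3) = (x - 3)*(x + 4)*(x + 1)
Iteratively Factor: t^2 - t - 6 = (t - 3)*(t + 2)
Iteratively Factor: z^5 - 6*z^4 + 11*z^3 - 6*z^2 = (z)*(z^4 - 6*z^3 + 11*z^2 - 6*z) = z*(z - 3)*(z^3 - 3*z^2 + 2*z) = z^2*(z - 3)*(z^2 - 3*z + 2) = z^2*(z - 3)*(z - 1)*(z - 2)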